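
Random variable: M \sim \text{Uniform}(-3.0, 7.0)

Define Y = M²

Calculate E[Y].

Using E[X²] = Var(X) + (E[X])²:
E[M] = 2
Var(M) = (7 + 3)^2/12 = 8.3333333
E[M²] = 8.3333333 + 2² = 8.3333333 + 4 = 12.333333

12.333333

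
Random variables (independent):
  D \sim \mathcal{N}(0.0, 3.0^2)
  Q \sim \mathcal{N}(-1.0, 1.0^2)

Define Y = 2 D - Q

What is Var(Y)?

For independent RVs: Var(aX + bY) = a²Var(X) + b²Var(Y)
Var(D) = 9
Var(Q) = 1
Var(Y) = 2²*9 + (-1)²*1
= 4*9 + 1*1 = 37

37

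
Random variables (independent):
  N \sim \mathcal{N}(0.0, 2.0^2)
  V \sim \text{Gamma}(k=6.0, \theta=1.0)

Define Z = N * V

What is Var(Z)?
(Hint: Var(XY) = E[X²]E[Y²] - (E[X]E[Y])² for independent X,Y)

Var(XY) = E[X²]E[Y²] - (E[X]E[Y])²
E[N] = 0, Var(N) = 4
E[V] = 6, Var(V) = 6
E[N²] = 4 + 0² = 4
E[V²] = 6 + 6² = 42
Var(Z) = 4*42 - (0*6)²
= 168 - 0 = 168

168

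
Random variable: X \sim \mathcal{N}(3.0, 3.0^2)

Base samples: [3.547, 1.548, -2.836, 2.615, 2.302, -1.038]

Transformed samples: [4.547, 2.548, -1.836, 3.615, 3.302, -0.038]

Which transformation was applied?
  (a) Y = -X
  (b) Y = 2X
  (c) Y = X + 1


Checking option (c) Y = X + 1:
  X = 3.547 -> Y = 4.547 ✓
  X = 1.548 -> Y = 2.548 ✓
  X = -2.836 -> Y = -1.836 ✓
All samples match this transformation.

(c) X + 1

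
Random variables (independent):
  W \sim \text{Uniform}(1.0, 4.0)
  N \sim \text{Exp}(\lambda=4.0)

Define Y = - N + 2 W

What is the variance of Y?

For independent RVs: Var(aX + bY) = a²Var(X) + b²Var(Y)
Var(W) = 0.75
Var(N) = 0.0625
Var(Y) = 2²*0.75 + (-1)²*0.0625
= 4*0.75 + 1*0.0625 = 3.0625

3.0625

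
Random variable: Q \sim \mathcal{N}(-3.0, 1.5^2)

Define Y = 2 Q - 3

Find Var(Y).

For Y = aQ + b: Var(Y) = a² * Var(Q)
Var(Q) = 1.5^2 = 2.25
Var(Y) = 2² * 2.25 = 4 * 2.25 = 9

9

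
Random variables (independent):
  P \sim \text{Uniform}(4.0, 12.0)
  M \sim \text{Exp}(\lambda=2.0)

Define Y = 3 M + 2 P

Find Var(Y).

For independent RVs: Var(aX + bY) = a²Var(X) + b²Var(Y)
Var(P) = 5.3333333
Var(M) = 0.25
Var(Y) = 2²*5.3333333 + 3²*0.25
= 4*5.3333333 + 9*0.25 = 23.583333

23.583333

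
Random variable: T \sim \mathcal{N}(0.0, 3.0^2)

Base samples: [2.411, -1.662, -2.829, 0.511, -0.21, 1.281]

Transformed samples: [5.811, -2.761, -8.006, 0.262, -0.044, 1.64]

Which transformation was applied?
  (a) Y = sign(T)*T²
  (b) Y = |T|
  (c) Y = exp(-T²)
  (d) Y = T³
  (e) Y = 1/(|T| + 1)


Checking option (a) Y = sign(T)*T²:
  T = 2.411 -> Y = 5.811 ✓
  T = -1.662 -> Y = -2.761 ✓
  T = -2.829 -> Y = -8.006 ✓
All samples match this transformation.

(a) sign(T)*T²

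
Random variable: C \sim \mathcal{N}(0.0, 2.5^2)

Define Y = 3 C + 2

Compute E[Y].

For Y = 3C + 2:
E[Y] = 3 * E[C] + 2
E[C] = 0.0 = 0
E[Y] = 3 * 0 + 2 = 2

2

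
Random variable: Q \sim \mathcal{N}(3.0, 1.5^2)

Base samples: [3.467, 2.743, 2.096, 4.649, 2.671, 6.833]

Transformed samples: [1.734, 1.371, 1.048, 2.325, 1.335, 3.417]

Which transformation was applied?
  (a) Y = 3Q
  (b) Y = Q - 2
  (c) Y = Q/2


Checking option (c) Y = Q/2:
  Q = 3.467 -> Y = 1.734 ✓
  Q = 2.743 -> Y = 1.371 ✓
  Q = 2.096 -> Y = 1.048 ✓
All samples match this transformation.

(c) Q/2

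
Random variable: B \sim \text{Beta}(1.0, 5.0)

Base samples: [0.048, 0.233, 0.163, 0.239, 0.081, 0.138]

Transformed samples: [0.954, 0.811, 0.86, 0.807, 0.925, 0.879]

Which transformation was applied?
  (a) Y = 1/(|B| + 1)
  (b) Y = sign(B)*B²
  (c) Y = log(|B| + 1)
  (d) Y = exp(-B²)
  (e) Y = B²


Checking option (a) Y = 1/(|B| + 1):
  B = 0.048 -> Y = 0.954 ✓
  B = 0.233 -> Y = 0.811 ✓
  B = 0.163 -> Y = 0.86 ✓
All samples match this transformation.

(a) 1/(|B| + 1)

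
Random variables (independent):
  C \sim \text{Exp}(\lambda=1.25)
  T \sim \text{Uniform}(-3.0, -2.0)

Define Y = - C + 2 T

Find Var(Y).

For independent RVs: Var(aX + bY) = a²Var(X) + b²Var(Y)
Var(C) = 0.64
Var(T) = 0.083333333
Var(Y) = (-1)²*0.64 + 2²*0.083333333
= 1*0.64 + 4*0.083333333 = 0.97333333

0.97333333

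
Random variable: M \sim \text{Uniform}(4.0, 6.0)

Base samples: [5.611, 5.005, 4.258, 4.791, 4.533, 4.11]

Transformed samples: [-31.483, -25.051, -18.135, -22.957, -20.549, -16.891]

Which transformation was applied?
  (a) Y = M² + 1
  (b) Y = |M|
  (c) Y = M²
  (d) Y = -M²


Checking option (d) Y = -M²:
  M = 5.611 -> Y = -31.483 ✓
  M = 5.005 -> Y = -25.051 ✓
  M = 4.258 -> Y = -18.135 ✓
All samples match this transformation.

(d) -M²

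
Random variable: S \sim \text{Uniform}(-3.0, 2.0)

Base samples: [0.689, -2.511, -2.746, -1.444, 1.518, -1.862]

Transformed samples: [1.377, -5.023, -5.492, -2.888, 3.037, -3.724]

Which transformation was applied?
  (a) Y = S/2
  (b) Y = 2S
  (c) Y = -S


Checking option (b) Y = 2S:
  S = 0.689 -> Y = 1.377 ✓
  S = -2.511 -> Y = -5.023 ✓
  S = -2.746 -> Y = -5.492 ✓
All samples match this transformation.

(b) 2S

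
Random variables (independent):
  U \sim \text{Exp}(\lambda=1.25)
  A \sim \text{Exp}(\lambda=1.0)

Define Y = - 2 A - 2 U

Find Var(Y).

For independent RVs: Var(aX + bY) = a²Var(X) + b²Var(Y)
Var(U) = 0.64
Var(A) = 1
Var(Y) = (-2)²*0.64 + (-2)²*1
= 4*0.64 + 4*1 = 6.56

6.56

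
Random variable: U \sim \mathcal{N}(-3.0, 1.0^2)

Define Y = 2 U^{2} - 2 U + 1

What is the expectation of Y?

E[Y] = 2*E[U²] - 2*E[U] + 1
E[U] = -3
E[U²] = Var(U) + (E[U])² = 1 + 9 = 10
E[Y] = 2*10 - 2*(-3) + 1 = 27

27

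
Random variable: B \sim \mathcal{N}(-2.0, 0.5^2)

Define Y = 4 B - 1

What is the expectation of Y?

For Y = 4B - 1:
E[Y] = 4 * E[B] - 1
E[B] = -2.0 = -2
E[Y] = 4 * (-2) - 1 = -9

-9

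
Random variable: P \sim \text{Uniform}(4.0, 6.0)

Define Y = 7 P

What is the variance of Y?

For Y = aP + b: Var(Y) = a² * Var(P)
Var(P) = (6 - 4)^2/12 = 0.33333333
Var(Y) = 7² * 0.33333333 = 49 * 0.33333333 = 16.333333

16.333333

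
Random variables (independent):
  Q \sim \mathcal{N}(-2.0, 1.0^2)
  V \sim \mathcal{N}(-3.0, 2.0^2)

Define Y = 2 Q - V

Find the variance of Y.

For independent RVs: Var(aX + bY) = a²Var(X) + b²Var(Y)
Var(Q) = 1
Var(V) = 4
Var(Y) = 2²*1 + (-1)²*4
= 4*1 + 1*4 = 8

8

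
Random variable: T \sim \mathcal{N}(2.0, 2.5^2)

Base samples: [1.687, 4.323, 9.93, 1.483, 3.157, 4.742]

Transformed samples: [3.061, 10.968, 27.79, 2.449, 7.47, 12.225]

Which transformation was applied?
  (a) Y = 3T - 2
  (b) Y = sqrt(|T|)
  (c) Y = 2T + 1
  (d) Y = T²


Checking option (a) Y = 3T - 2:
  T = 1.687 -> Y = 3.061 ✓
  T = 4.323 -> Y = 10.968 ✓
  T = 9.93 -> Y = 27.79 ✓
All samples match this transformation.

(a) 3T - 2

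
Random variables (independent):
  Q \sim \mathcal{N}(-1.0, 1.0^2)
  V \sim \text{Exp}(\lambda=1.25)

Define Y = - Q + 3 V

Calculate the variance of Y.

For independent RVs: Var(aX + bY) = a²Var(X) + b²Var(Y)
Var(Q) = 1
Var(V) = 0.64
Var(Y) = (-1)²*1 + 3²*0.64
= 1*1 + 9*0.64 = 6.76

6.76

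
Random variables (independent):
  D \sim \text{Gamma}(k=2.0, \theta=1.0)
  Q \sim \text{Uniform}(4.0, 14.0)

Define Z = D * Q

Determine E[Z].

For independent RVs: E[XY] = E[X]*E[Y]
E[D] = 2
E[Q] = 9
E[Z] = 2 * 9 = 18

18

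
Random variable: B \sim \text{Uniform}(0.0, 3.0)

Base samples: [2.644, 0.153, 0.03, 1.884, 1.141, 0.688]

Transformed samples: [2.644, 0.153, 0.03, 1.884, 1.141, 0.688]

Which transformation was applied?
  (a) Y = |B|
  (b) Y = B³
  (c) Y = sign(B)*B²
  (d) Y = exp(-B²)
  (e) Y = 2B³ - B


Checking option (a) Y = |B|:
  B = 2.644 -> Y = 2.644 ✓
  B = 0.153 -> Y = 0.153 ✓
  B = 0.03 -> Y = 0.03 ✓
All samples match this transformation.

(a) |B|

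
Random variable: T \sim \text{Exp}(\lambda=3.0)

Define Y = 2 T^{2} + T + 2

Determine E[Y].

E[Y] = 2*E[T²] + 1*E[T] + 2
E[T] = 0.33333333
E[T²] = Var(T) + (E[T])² = 0.11111111 + 0.11111111 = 0.22222222
E[Y] = 2*0.22222222 + 1*0.33333333 + 2 = 2.7777778

2.7777778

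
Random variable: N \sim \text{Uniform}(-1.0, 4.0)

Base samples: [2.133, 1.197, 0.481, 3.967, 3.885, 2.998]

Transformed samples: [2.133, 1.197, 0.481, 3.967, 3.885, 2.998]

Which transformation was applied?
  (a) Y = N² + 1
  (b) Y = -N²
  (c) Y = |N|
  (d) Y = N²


Checking option (c) Y = |N|:
  N = 2.133 -> Y = 2.133 ✓
  N = 1.197 -> Y = 1.197 ✓
  N = 0.481 -> Y = 0.481 ✓
All samples match this transformation.

(c) |N|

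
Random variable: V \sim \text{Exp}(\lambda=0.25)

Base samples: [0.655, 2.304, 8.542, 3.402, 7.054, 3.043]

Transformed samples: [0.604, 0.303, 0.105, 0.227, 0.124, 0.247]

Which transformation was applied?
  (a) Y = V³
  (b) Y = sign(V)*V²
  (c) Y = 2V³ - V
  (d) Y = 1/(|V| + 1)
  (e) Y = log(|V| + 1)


Checking option (d) Y = 1/(|V| + 1):
  V = 0.655 -> Y = 0.604 ✓
  V = 2.304 -> Y = 0.303 ✓
  V = 8.542 -> Y = 0.105 ✓
All samples match this transformation.

(d) 1/(|V| + 1)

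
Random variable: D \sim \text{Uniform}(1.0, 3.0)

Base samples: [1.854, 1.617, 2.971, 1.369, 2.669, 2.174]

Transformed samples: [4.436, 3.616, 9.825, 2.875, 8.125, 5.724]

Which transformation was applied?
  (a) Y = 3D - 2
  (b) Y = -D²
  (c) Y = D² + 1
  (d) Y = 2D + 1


Checking option (c) Y = D² + 1:
  D = 1.854 -> Y = 4.436 ✓
  D = 1.617 -> Y = 3.616 ✓
  D = 2.971 -> Y = 9.825 ✓
All samples match this transformation.

(c) D² + 1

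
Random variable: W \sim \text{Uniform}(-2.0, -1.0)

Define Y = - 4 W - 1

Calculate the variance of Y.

For Y = aW + b: Var(Y) = a² * Var(W)
Var(W) = (-1 + 2)^2/12 = 0.083333333
Var(Y) = (-4)² * 0.083333333 = 16 * 0.083333333 = 1.3333333

1.3333333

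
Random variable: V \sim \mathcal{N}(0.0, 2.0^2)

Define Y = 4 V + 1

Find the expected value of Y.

For Y = 4V + 1:
E[Y] = 4 * E[V] + 1
E[V] = 0.0 = 0
E[Y] = 4 * 0 + 1 = 1

1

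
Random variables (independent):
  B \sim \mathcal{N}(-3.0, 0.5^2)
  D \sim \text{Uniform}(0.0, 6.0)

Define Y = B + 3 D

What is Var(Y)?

For independent RVs: Var(aX + bY) = a²Var(X) + b²Var(Y)
Var(B) = 0.25
Var(D) = 3
Var(Y) = 1²*0.25 + 3²*3
= 1*0.25 + 9*3 = 27.25

27.25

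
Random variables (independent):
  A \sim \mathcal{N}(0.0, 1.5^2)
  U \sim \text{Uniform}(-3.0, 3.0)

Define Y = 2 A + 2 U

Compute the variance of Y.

For independent RVs: Var(aX + bY) = a²Var(X) + b²Var(Y)
Var(A) = 2.25
Var(U) = 3
Var(Y) = 2²*2.25 + 2²*3
= 4*2.25 + 4*3 = 21

21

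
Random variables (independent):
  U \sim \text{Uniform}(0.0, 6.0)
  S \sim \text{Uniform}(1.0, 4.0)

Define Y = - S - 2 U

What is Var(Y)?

For independent RVs: Var(aX + bY) = a²Var(X) + b²Var(Y)
Var(U) = 3
Var(S) = 0.75
Var(Y) = (-2)²*3 + (-1)²*0.75
= 4*3 + 1*0.75 = 12.75

12.75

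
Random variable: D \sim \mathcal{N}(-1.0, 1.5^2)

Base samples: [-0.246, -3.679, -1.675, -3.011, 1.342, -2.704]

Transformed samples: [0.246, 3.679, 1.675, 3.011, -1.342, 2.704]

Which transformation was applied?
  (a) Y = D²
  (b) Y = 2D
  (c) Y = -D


Checking option (c) Y = -D:
  D = -0.246 -> Y = 0.246 ✓
  D = -3.679 -> Y = 3.679 ✓
  D = -1.675 -> Y = 1.675 ✓
All samples match this transformation.

(c) -D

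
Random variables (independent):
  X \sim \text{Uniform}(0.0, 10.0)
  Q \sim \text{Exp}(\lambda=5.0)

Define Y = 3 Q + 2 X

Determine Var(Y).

For independent RVs: Var(aX + bY) = a²Var(X) + b²Var(Y)
Var(X) = 8.3333333
Var(Q) = 0.04
Var(Y) = 2²*8.3333333 + 3²*0.04
= 4*8.3333333 + 9*0.04 = 33.693333

33.693333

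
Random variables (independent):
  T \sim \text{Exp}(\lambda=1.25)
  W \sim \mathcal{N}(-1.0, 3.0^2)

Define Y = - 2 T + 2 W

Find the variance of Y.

For independent RVs: Var(aX + bY) = a²Var(X) + b²Var(Y)
Var(T) = 0.64
Var(W) = 9
Var(Y) = (-2)²*0.64 + 2²*9
= 4*0.64 + 4*9 = 38.56

38.56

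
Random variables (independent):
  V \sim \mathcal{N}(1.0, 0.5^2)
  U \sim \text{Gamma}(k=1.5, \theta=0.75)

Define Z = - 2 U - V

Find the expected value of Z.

E[Z] = -1*E[V] - 2*E[U]
E[V] = 1
E[U] = 1.125
E[Z] = -1*1 - 2*1.125 = -3.25

-3.25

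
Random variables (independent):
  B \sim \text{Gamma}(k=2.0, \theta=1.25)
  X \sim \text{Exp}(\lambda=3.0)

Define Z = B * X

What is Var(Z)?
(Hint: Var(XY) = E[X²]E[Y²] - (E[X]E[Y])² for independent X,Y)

Var(XY) = E[X²]E[Y²] - (E[X]E[Y])²
E[B] = 2.5, Var(B) = 3.125
E[X] = 0.33333333, Var(X) = 0.11111111
E[B²] = 3.125 + 2.5² = 9.375
E[X²] = 0.11111111 + 0.33333333² = 0.22222222
Var(Z) = 9.375*0.22222222 - (2.5*0.33333333)²
= 2.0833333 - 0.69444444 = 1.3888889

1.3888889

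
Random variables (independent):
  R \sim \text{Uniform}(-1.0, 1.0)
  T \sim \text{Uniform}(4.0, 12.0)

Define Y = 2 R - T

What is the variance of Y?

For independent RVs: Var(aX + bY) = a²Var(X) + b²Var(Y)
Var(R) = 0.33333333
Var(T) = 5.3333333
Var(Y) = 2²*0.33333333 + (-1)²*5.3333333
= 4*0.33333333 + 1*5.3333333 = 6.6666667

6.6666667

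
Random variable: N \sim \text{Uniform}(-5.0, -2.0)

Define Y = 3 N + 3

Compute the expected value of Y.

For Y = 3N + 3:
E[Y] = 3 * E[N] + 3
E[N] = (-5 - 2)/2 = -3.5
E[Y] = 3 * (-3.5) + 3 = -7.5

-7.5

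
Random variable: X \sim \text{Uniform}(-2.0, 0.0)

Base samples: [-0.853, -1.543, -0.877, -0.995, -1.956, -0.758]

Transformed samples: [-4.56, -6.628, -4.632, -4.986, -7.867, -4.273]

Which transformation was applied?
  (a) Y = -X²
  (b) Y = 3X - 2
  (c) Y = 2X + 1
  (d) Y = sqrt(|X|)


Checking option (b) Y = 3X - 2:
  X = -0.853 -> Y = -4.56 ✓
  X = -1.543 -> Y = -6.628 ✓
  X = -0.877 -> Y = -4.632 ✓
All samples match this transformation.

(b) 3X - 2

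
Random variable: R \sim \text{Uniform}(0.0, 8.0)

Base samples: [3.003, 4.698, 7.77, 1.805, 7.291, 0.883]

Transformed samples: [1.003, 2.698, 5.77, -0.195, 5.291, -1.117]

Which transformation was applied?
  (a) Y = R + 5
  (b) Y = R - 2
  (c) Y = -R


Checking option (b) Y = R - 2:
  R = 3.003 -> Y = 1.003 ✓
  R = 4.698 -> Y = 2.698 ✓
  R = 7.77 -> Y = 5.77 ✓
All samples match this transformation.

(b) R - 2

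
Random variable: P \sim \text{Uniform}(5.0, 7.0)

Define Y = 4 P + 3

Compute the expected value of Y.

For Y = 4P + 3:
E[Y] = 4 * E[P] + 3
E[P] = (5 + 7)/2 = 6
E[Y] = 4 * 6 + 3 = 27

27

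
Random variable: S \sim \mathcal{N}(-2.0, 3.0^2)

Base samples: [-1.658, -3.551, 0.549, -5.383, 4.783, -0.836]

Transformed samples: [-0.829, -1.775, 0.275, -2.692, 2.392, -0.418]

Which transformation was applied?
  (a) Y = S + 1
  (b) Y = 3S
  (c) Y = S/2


Checking option (c) Y = S/2:
  S = -1.658 -> Y = -0.829 ✓
  S = -3.551 -> Y = -1.775 ✓
  S = 0.549 -> Y = 0.275 ✓
All samples match this transformation.

(c) S/2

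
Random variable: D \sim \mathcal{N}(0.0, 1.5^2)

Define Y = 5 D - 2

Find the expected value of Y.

For Y = 5D - 2:
E[Y] = 5 * E[D] - 2
E[D] = 0.0 = 0
E[Y] = 5 * 0 - 2 = -2

-2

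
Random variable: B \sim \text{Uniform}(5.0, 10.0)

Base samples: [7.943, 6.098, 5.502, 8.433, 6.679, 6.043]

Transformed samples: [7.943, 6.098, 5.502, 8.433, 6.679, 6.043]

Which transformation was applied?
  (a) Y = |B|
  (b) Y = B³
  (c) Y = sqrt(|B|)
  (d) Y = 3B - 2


Checking option (a) Y = |B|:
  B = 7.943 -> Y = 7.943 ✓
  B = 6.098 -> Y = 6.098 ✓
  B = 5.502 -> Y = 5.502 ✓
All samples match this transformation.

(a) |B|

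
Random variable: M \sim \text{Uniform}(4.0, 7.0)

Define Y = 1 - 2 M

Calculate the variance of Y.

For Y = aM + b: Var(Y) = a² * Var(M)
Var(M) = (7 - 4)^2/12 = 0.75
Var(Y) = (-2)² * 0.75 = 4 * 0.75 = 3

3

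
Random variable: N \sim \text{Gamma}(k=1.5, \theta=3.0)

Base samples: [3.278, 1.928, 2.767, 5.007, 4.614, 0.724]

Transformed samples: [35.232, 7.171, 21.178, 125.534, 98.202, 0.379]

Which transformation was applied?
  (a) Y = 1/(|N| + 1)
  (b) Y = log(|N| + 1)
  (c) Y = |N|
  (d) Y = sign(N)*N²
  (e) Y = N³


Checking option (e) Y = N³:
  N = 3.278 -> Y = 35.232 ✓
  N = 1.928 -> Y = 7.171 ✓
  N = 2.767 -> Y = 21.178 ✓
All samples match this transformation.

(e) N³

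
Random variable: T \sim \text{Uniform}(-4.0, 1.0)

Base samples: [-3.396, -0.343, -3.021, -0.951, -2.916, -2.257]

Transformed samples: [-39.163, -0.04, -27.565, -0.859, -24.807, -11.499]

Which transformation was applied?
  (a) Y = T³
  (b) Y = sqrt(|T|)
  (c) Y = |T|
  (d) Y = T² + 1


Checking option (a) Y = T³:
  T = -3.396 -> Y = -39.163 ✓
  T = -0.343 -> Y = -0.04 ✓
  T = -3.021 -> Y = -27.565 ✓
All samples match this transformation.

(a) T³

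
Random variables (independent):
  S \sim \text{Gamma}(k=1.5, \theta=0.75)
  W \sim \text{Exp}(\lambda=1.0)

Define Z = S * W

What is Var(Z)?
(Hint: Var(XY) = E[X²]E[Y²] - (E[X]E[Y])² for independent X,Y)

Var(XY) = E[X²]E[Y²] - (E[X]E[Y])²
E[S] = 1.125, Var(S) = 0.84375
E[W] = 1, Var(W) = 1
E[S²] = 0.84375 + 1.125² = 2.109375
E[W²] = 1 + 1² = 2
Var(Z) = 2.109375*2 - (1.125*1)²
= 4.21875 - 1.265625 = 2.953125

2.953125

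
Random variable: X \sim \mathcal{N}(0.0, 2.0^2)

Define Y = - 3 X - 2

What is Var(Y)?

For Y = aX + b: Var(Y) = a² * Var(X)
Var(X) = 2.0^2 = 4
Var(Y) = (-3)² * 4 = 9 * 4 = 36

36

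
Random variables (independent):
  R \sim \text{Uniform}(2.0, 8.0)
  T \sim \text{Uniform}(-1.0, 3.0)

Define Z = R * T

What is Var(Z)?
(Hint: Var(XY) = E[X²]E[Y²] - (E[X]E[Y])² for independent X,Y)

Var(XY) = E[X²]E[Y²] - (E[X]E[Y])²
E[R] = 5, Var(R) = 3
E[T] = 1, Var(T) = 1.3333333
E[R²] = 3 + 5² = 28
E[T²] = 1.3333333 + 1² = 2.3333333
Var(Z) = 28*2.3333333 - (5*1)²
= 65.333333 - 25 = 40.333333

40.333333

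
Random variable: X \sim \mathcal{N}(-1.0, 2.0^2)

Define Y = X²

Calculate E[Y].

Using E[X²] = Var(X) + (E[X])²:
E[X] = -1
Var(X) = 2.0^2 = 4
E[X²] = 4 + (-1)² = 4 + 1 = 5

5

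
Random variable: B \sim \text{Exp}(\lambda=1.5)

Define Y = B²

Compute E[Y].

Using E[X²] = Var(X) + (E[X])²:
E[B] = 0.66666667
Var(B) = 1/1.5^2 = 0.44444444
E[B²] = 0.44444444 + 0.66666667² = 0.44444444 + 0.44444444 = 0.88888889

0.88888889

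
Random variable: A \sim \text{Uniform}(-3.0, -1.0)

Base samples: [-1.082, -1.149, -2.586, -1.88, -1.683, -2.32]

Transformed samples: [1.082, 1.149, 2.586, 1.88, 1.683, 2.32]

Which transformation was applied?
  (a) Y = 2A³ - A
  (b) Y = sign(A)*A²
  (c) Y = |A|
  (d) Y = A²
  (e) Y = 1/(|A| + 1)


Checking option (c) Y = |A|:
  A = -1.082 -> Y = 1.082 ✓
  A = -1.149 -> Y = 1.149 ✓
  A = -2.586 -> Y = 2.586 ✓
All samples match this transformation.

(c) |A|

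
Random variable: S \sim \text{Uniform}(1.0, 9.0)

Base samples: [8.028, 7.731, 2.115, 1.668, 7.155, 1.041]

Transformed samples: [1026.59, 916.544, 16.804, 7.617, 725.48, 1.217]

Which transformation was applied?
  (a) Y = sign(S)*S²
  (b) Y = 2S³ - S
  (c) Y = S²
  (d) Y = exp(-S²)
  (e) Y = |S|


Checking option (b) Y = 2S³ - S:
  S = 8.028 -> Y = 1026.59 ✓
  S = 7.731 -> Y = 916.544 ✓
  S = 2.115 -> Y = 16.804 ✓
All samples match this transformation.

(b) 2S³ - S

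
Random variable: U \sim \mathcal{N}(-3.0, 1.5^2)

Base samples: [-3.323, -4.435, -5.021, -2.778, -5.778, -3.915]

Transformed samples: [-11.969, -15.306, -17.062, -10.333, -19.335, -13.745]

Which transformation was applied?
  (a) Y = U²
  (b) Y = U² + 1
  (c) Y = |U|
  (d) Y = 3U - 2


Checking option (d) Y = 3U - 2:
  U = -3.323 -> Y = -11.969 ✓
  U = -4.435 -> Y = -15.306 ✓
  U = -5.021 -> Y = -17.062 ✓
All samples match this transformation.

(d) 3U - 2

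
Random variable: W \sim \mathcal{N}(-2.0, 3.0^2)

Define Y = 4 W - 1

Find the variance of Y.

For Y = aW + b: Var(Y) = a² * Var(W)
Var(W) = 3.0^2 = 9
Var(Y) = 4² * 9 = 16 * 9 = 144

144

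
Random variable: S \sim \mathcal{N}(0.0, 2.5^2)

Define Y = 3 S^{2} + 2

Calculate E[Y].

E[Y] = 3*E[S²] + 2
E[S] = 0
E[S²] = Var(S) + (E[S])² = 6.25 + 0 = 6.25
E[Y] = 3*6.25 + 2 = 20.75

20.75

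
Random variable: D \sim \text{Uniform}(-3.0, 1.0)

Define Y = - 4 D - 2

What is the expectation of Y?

For Y = -4D - 2:
E[Y] = -4 * E[D] - 2
E[D] = (-3 + 1)/2 = -1
E[Y] = -4 * (-1) - 2 = 2

2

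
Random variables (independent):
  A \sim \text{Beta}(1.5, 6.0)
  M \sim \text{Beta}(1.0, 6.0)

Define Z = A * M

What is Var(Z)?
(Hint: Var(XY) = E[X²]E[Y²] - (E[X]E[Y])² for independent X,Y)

Var(XY) = E[X²]E[Y²] - (E[X]E[Y])²
E[A] = 0.2, Var(A) = 0.018823529
E[M] = 0.14285714, Var(M) = 0.015306122
E[A²] = 0.018823529 + 0.2² = 0.058823529
E[M²] = 0.015306122 + 0.14285714² = 0.035714286
Var(Z) = 0.058823529*0.035714286 - (0.2*0.14285714)²
= 0.0021008403 - 0.00081632653 = 0.0012845138

0.0012845138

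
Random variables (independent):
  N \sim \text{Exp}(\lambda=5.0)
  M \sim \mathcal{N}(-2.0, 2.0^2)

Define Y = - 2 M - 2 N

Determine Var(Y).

For independent RVs: Var(aX + bY) = a²Var(X) + b²Var(Y)
Var(N) = 0.04
Var(M) = 4
Var(Y) = (-2)²*0.04 + (-2)²*4
= 4*0.04 + 4*4 = 16.16

16.16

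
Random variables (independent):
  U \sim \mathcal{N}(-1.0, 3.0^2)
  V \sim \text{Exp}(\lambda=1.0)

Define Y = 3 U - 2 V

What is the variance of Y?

For independent RVs: Var(aX + bY) = a²Var(X) + b²Var(Y)
Var(U) = 9
Var(V) = 1
Var(Y) = 3²*9 + (-2)²*1
= 9*9 + 4*1 = 85

85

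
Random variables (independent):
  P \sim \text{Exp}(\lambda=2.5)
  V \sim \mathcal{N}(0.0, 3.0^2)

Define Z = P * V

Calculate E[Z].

For independent RVs: E[XY] = E[X]*E[Y]
E[P] = 0.4
E[V] = 0
E[Z] = 0.4 * 0 = 0

0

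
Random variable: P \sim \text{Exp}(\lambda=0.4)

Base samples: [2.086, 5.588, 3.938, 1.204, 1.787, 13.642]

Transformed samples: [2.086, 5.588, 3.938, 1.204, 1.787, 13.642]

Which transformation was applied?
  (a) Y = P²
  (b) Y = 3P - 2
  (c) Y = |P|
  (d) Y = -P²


Checking option (c) Y = |P|:
  P = 2.086 -> Y = 2.086 ✓
  P = 5.588 -> Y = 5.588 ✓
  P = 3.938 -> Y = 3.938 ✓
All samples match this transformation.

(c) |P|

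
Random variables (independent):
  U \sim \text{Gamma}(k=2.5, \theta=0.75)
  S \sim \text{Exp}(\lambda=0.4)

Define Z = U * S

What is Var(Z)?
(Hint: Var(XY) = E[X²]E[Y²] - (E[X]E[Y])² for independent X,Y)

Var(XY) = E[X²]E[Y²] - (E[X]E[Y])²
E[U] = 1.875, Var(U) = 1.40625
E[S] = 2.5, Var(S) = 6.25
E[U²] = 1.40625 + 1.875² = 4.921875
E[S²] = 6.25 + 2.5² = 12.5
Var(Z) = 4.921875*12.5 - (1.875*2.5)²
= 61.523438 - 21.972656 = 39.550781

39.550781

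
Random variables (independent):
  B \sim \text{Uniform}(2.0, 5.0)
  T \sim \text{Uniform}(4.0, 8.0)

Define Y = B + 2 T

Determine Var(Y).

For independent RVs: Var(aX + bY) = a²Var(X) + b²Var(Y)
Var(B) = 0.75
Var(T) = 1.3333333
Var(Y) = 1²*0.75 + 2²*1.3333333
= 1*0.75 + 4*1.3333333 = 6.0833333

6.0833333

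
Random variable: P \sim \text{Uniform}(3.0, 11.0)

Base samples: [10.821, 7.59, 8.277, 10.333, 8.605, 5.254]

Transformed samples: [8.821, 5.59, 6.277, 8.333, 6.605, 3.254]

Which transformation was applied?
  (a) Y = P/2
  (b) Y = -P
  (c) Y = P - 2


Checking option (c) Y = P - 2:
  P = 10.821 -> Y = 8.821 ✓
  P = 7.59 -> Y = 5.59 ✓
  P = 8.277 -> Y = 6.277 ✓
All samples match this transformation.

(c) P - 2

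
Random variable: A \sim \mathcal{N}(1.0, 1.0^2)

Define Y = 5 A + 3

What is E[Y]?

For Y = 5A + 3:
E[Y] = 5 * E[A] + 3
E[A] = 1.0 = 1
E[Y] = 5 * 1 + 3 = 8

8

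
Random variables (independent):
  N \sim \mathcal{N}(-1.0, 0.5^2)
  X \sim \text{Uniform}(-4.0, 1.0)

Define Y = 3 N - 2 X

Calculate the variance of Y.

For independent RVs: Var(aX + bY) = a²Var(X) + b²Var(Y)
Var(N) = 0.25
Var(X) = 2.0833333
Var(Y) = 3²*0.25 + (-2)²*2.0833333
= 9*0.25 + 4*2.0833333 = 10.583333

10.583333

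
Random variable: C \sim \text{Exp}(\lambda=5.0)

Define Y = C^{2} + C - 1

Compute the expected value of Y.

E[Y] = 1*E[C²] + 1*E[C] - 1
E[C] = 0.2
E[C²] = Var(C) + (E[C])² = 0.04 + 0.04 = 0.08
E[Y] = 1*0.08 + 1*0.2 - 1 = -0.72

-0.72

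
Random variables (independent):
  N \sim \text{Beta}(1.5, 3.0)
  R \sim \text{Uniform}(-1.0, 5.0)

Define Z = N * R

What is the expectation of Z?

For independent RVs: E[XY] = E[X]*E[Y]
E[N] = 0.33333333
E[R] = 2
E[Z] = 0.33333333 * 2 = 0.66666667

0.66666667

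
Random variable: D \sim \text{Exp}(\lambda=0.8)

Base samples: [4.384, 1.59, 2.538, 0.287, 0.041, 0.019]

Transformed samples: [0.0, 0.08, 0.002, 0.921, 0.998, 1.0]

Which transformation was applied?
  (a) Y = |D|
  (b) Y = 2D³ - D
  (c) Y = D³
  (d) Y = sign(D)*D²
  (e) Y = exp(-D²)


Checking option (e) Y = exp(-D²):
  D = 4.384 -> Y = 0.0 ✓
  D = 1.59 -> Y = 0.08 ✓
  D = 2.538 -> Y = 0.002 ✓
All samples match this transformation.

(e) exp(-D²)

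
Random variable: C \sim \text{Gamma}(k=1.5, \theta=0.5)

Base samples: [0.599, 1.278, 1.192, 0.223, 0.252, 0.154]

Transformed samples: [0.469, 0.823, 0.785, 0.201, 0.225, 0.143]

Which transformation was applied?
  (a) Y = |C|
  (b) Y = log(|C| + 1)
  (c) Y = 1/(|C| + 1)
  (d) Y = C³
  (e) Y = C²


Checking option (b) Y = log(|C| + 1):
  C = 0.599 -> Y = 0.469 ✓
  C = 1.278 -> Y = 0.823 ✓
  C = 1.192 -> Y = 0.785 ✓
All samples match this transformation.

(b) log(|C| + 1)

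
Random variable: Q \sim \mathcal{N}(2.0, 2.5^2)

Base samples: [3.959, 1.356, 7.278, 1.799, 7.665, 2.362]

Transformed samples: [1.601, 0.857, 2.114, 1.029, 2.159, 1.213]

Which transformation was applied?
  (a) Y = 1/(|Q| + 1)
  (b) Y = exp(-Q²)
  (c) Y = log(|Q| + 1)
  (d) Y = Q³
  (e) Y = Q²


Checking option (c) Y = log(|Q| + 1):
  Q = 3.959 -> Y = 1.601 ✓
  Q = 1.356 -> Y = 0.857 ✓
  Q = 7.278 -> Y = 2.114 ✓
All samples match this transformation.

(c) log(|Q| + 1)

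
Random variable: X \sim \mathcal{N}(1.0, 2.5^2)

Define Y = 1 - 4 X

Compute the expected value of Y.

For Y = -4X + 1:
E[Y] = -4 * E[X] + 1
E[X] = 1.0 = 1
E[Y] = -4 * 1 + 1 = -3

-3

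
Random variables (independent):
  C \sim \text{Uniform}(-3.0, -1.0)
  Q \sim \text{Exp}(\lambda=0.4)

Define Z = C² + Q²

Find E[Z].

E[Z] = E[C²] + E[Q²]
E[C²] = Var(C) + E[C]² = 0.33333333 + 4 = 4.3333333
E[Q²] = Var(Q) + E[Q]² = 6.25 + 6.25 = 12.5
E[Z] = 4.3333333 + 12.5 = 16.833333

16.833333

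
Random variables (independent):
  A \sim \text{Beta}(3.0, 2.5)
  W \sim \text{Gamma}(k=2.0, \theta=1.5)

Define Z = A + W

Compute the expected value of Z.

E[Z] = 1*E[A] + 1*E[W]
E[A] = 0.54545455
E[W] = 3
E[Z] = 1*0.54545455 + 1*3 = 3.5454545

3.5454545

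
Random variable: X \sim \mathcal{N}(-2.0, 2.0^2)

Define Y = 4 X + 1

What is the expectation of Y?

For Y = 4X + 1:
E[Y] = 4 * E[X] + 1
E[X] = -2.0 = -2
E[Y] = 4 * (-2) + 1 = -7

-7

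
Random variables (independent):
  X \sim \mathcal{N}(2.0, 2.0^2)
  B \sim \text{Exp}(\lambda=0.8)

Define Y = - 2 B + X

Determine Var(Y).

For independent RVs: Var(aX + bY) = a²Var(X) + b²Var(Y)
Var(X) = 4
Var(B) = 1.5625
Var(Y) = 1²*4 + (-2)²*1.5625
= 1*4 + 4*1.5625 = 10.25

10.25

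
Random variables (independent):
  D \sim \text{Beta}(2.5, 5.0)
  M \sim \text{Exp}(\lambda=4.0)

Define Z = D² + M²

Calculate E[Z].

E[Z] = E[D²] + E[M²]
E[D²] = Var(D) + E[D]² = 0.026143791 + 0.11111111 = 0.1372549
E[M²] = Var(M) + E[M]² = 0.0625 + 0.0625 = 0.125
E[Z] = 0.1372549 + 0.125 = 0.2622549

0.2622549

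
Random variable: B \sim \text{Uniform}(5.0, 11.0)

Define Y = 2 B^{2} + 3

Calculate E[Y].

E[Y] = 2*E[B²] + 3
E[B] = 8
E[B²] = Var(B) + (E[B])² = 3 + 64 = 67
E[Y] = 2*67 + 3 = 137

137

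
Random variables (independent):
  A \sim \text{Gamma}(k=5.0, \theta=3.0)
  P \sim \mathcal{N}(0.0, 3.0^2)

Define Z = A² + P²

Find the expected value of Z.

E[Z] = E[A²] + E[P²]
E[A²] = Var(A) + E[A]² = 45 + 225 = 270
E[P²] = Var(P) + E[P]² = 9 + 0 = 9
E[Z] = 270 + 9 = 279

279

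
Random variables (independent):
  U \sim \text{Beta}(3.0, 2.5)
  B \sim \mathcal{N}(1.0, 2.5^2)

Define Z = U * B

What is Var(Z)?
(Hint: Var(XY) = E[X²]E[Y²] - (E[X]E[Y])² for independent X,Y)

Var(XY) = E[X²]E[Y²] - (E[X]E[Y])²
E[U] = 0.54545455, Var(U) = 0.038143675
E[B] = 1, Var(B) = 6.25
E[U²] = 0.038143675 + 0.54545455² = 0.33566434
E[B²] = 6.25 + 1² = 7.25
Var(Z) = 0.33566434*7.25 - (0.54545455*1)²
= 2.4335664 - 0.29752066 = 2.1360458

2.1360458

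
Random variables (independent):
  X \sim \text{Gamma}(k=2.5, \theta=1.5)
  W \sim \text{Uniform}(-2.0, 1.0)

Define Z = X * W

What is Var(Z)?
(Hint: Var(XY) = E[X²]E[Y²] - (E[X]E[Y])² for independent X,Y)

Var(XY) = E[X²]E[Y²] - (E[X]E[Y])²
E[X] = 3.75, Var(X) = 5.625
E[W] = -0.5, Var(W) = 0.75
E[X²] = 5.625 + 3.75² = 19.6875
E[W²] = 0.75 + (-0.5)² = 1
Var(Z) = 19.6875*1 - (3.75*(-0.5))²
= 19.6875 - 3.515625 = 16.171875

16.171875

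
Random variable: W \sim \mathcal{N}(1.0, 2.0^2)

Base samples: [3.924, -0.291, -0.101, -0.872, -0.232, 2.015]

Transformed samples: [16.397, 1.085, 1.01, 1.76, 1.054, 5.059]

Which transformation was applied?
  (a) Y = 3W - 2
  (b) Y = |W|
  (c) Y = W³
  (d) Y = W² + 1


Checking option (d) Y = W² + 1:
  W = 3.924 -> Y = 16.397 ✓
  W = -0.291 -> Y = 1.085 ✓
  W = -0.101 -> Y = 1.01 ✓
All samples match this transformation.

(d) W² + 1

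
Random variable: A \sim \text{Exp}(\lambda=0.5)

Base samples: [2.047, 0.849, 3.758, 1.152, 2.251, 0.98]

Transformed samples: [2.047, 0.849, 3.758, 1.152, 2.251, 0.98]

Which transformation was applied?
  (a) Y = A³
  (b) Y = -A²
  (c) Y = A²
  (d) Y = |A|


Checking option (d) Y = |A|:
  A = 2.047 -> Y = 2.047 ✓
  A = 0.849 -> Y = 0.849 ✓
  A = 3.758 -> Y = 3.758 ✓
All samples match this transformation.

(d) |A|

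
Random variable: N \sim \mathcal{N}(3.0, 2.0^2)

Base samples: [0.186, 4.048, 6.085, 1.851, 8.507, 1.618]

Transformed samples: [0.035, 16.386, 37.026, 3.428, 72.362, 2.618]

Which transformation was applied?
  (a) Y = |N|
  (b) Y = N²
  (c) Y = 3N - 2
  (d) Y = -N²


Checking option (b) Y = N²:
  N = 0.186 -> Y = 0.035 ✓
  N = 4.048 -> Y = 16.386 ✓
  N = 6.085 -> Y = 37.026 ✓
All samples match this transformation.

(b) N²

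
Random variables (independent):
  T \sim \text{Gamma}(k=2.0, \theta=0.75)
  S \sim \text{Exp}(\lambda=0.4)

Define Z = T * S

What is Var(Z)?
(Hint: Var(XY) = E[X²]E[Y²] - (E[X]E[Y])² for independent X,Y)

Var(XY) = E[X²]E[Y²] - (E[X]E[Y])²
E[T] = 1.5, Var(T) = 1.125
E[S] = 2.5, Var(S) = 6.25
E[T²] = 1.125 + 1.5² = 3.375
E[S²] = 6.25 + 2.5² = 12.5
Var(Z) = 3.375*12.5 - (1.5*2.5)²
= 42.1875 - 14.0625 = 28.125

28.125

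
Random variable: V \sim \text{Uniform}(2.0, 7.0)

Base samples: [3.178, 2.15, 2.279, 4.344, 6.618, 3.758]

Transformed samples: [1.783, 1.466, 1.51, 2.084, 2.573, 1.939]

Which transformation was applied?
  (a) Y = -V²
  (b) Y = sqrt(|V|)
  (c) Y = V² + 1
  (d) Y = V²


Checking option (b) Y = sqrt(|V|):
  V = 3.178 -> Y = 1.783 ✓
  V = 2.15 -> Y = 1.466 ✓
  V = 2.279 -> Y = 1.51 ✓
All samples match this transformation.

(b) sqrt(|V|)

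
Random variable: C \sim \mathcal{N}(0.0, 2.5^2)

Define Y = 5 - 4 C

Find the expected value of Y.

For Y = -4C + 5:
E[Y] = -4 * E[C] + 5
E[C] = 0.0 = 0
E[Y] = -4 * 0 + 5 = 5

5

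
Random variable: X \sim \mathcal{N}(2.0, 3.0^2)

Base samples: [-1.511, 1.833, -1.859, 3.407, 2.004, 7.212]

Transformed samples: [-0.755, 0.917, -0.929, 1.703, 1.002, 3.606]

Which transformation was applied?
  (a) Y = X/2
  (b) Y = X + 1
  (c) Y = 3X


Checking option (a) Y = X/2:
  X = -1.511 -> Y = -0.755 ✓
  X = 1.833 -> Y = 0.917 ✓
  X = -1.859 -> Y = -0.929 ✓
All samples match this transformation.

(a) X/2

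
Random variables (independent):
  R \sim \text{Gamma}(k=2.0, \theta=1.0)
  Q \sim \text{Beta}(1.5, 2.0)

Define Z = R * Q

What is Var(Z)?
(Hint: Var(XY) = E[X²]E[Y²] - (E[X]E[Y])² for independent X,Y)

Var(XY) = E[X²]E[Y²] - (E[X]E[Y])²
E[R] = 2, Var(R) = 2
E[Q] = 0.42857143, Var(Q) = 0.054421769
E[R²] = 2 + 2² = 6
E[Q²] = 0.054421769 + 0.42857143² = 0.23809524
Var(Z) = 6*0.23809524 - (2*0.42857143)²
= 1.4285714 - 0.73469388 = 0.69387755

0.69387755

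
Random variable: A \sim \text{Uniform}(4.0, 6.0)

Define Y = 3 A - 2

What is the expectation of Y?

For Y = 3A - 2:
E[Y] = 3 * E[A] - 2
E[A] = (4 + 6)/2 = 5
E[Y] = 3 * 5 - 2 = 13

13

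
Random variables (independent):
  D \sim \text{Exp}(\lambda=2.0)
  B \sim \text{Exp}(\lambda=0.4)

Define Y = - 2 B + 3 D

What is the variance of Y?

For independent RVs: Var(aX + bY) = a²Var(X) + b²Var(Y)
Var(D) = 0.25
Var(B) = 6.25
Var(Y) = 3²*0.25 + (-2)²*6.25
= 9*0.25 + 4*6.25 = 27.25

27.25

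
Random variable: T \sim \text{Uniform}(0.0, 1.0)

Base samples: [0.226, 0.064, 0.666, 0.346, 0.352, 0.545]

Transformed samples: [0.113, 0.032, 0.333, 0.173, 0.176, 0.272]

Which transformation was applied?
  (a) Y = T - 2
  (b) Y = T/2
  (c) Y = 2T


Checking option (b) Y = T/2:
  T = 0.226 -> Y = 0.113 ✓
  T = 0.064 -> Y = 0.032 ✓
  T = 0.666 -> Y = 0.333 ✓
All samples match this transformation.

(b) T/2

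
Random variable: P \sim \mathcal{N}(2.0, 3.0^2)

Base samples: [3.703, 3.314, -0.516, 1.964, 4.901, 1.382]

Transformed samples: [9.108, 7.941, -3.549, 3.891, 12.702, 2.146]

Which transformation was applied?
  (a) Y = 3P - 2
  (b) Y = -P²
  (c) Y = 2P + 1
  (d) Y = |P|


Checking option (a) Y = 3P - 2:
  P = 3.703 -> Y = 9.108 ✓
  P = 3.314 -> Y = 7.941 ✓
  P = -0.516 -> Y = -3.549 ✓
All samples match this transformation.

(a) 3P - 2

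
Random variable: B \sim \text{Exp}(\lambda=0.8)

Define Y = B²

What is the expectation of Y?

Using E[X²] = Var(X) + (E[X])²:
E[B] = 1.25
Var(B) = 1/0.8^2 = 1.5625
E[B²] = 1.5625 + 1.25² = 1.5625 + 1.5625 = 3.125

3.125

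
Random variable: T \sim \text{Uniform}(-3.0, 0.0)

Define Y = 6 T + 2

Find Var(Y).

For Y = aT + b: Var(Y) = a² * Var(T)
Var(T) = (0 + 3)^2/12 = 0.75
Var(Y) = 6² * 0.75 = 36 * 0.75 = 27

27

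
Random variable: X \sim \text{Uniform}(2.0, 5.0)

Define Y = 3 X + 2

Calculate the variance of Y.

For Y = aX + b: Var(Y) = a² * Var(X)
Var(X) = (5 - 2)^2/12 = 0.75
Var(Y) = 3² * 0.75 = 9 * 0.75 = 6.75

6.75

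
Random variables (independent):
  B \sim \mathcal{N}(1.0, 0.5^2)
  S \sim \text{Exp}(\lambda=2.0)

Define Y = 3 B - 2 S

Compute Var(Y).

For independent RVs: Var(aX + bY) = a²Var(X) + b²Var(Y)
Var(B) = 0.25
Var(S) = 0.25
Var(Y) = 3²*0.25 + (-2)²*0.25
= 9*0.25 + 4*0.25 = 3.25

3.25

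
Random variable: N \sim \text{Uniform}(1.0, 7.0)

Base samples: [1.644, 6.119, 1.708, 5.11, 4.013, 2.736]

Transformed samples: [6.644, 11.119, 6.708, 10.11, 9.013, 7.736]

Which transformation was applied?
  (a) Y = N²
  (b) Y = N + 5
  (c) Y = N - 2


Checking option (b) Y = N + 5:
  N = 1.644 -> Y = 6.644 ✓
  N = 6.119 -> Y = 11.119 ✓
  N = 1.708 -> Y = 6.708 ✓
All samples match this transformation.

(b) N + 5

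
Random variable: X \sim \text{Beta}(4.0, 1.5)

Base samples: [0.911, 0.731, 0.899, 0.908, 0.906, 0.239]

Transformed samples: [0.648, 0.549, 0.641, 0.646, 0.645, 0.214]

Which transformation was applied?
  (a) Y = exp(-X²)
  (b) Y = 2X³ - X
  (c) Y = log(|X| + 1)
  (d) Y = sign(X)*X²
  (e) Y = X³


Checking option (c) Y = log(|X| + 1):
  X = 0.911 -> Y = 0.648 ✓
  X = 0.731 -> Y = 0.549 ✓
  X = 0.899 -> Y = 0.641 ✓
All samples match this transformation.

(c) log(|X| + 1)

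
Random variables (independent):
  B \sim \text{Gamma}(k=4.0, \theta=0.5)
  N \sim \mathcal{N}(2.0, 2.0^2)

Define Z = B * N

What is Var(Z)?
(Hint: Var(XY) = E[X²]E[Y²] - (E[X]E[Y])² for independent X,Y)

Var(XY) = E[X²]E[Y²] - (E[X]E[Y])²
E[B] = 2, Var(B) = 1
E[N] = 2, Var(N) = 4
E[B²] = 1 + 2² = 5
E[N²] = 4 + 2² = 8
Var(Z) = 5*8 - (2*2)²
= 40 - 16 = 24

24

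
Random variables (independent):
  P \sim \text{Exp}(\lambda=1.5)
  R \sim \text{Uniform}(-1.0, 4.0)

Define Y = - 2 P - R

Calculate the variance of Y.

For independent RVs: Var(aX + bY) = a²Var(X) + b²Var(Y)
Var(P) = 0.44444444
Var(R) = 2.0833333
Var(Y) = (-2)²*0.44444444 + (-1)²*2.0833333
= 4*0.44444444 + 1*2.0833333 = 3.8611111

3.8611111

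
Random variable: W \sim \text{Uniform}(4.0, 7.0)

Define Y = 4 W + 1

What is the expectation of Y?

For Y = 4W + 1:
E[Y] = 4 * E[W] + 1
E[W] = (4 + 7)/2 = 5.5
E[Y] = 4 * 5.5 + 1 = 23

23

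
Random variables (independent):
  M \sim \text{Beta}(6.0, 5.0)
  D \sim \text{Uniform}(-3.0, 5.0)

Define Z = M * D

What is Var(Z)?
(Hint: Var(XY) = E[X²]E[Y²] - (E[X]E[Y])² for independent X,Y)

Var(XY) = E[X²]E[Y²] - (E[X]E[Y])²
E[M] = 0.54545455, Var(M) = 0.020661157
E[D] = 1, Var(D) = 5.3333333
E[M²] = 0.020661157 + 0.54545455² = 0.31818182
E[D²] = 5.3333333 + 1² = 6.3333333
Var(Z) = 0.31818182*6.3333333 - (0.54545455*1)²
= 2.0151515 - 0.29752066 = 1.7176309

1.7176309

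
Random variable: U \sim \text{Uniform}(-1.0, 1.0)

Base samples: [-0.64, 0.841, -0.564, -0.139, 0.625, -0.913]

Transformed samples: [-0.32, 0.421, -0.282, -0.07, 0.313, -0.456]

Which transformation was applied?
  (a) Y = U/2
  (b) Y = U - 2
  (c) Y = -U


Checking option (a) Y = U/2:
  U = -0.64 -> Y = -0.32 ✓
  U = 0.841 -> Y = 0.421 ✓
  U = -0.564 -> Y = -0.282 ✓
All samples match this transformation.

(a) U/2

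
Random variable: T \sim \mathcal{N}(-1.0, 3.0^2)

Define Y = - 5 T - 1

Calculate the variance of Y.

For Y = aT + b: Var(Y) = a² * Var(T)
Var(T) = 3.0^2 = 9
Var(Y) = (-5)² * 9 = 25 * 9 = 225

225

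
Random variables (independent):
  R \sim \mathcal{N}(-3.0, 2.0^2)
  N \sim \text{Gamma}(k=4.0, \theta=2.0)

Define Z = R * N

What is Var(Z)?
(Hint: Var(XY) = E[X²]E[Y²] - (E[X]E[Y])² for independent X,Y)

Var(XY) = E[X²]E[Y²] - (E[X]E[Y])²
E[R] = -3, Var(R) = 4
E[N] = 8, Var(N) = 16
E[R²] = 4 + (-3)² = 13
E[N²] = 16 + 8² = 80
Var(Z) = 13*80 - (-3*8)²
= 1040 - 576 = 464

464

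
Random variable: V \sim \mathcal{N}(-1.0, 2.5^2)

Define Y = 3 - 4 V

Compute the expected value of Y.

For Y = -4V + 3:
E[Y] = -4 * E[V] + 3
E[V] = -1.0 = -1
E[Y] = -4 * (-1) + 3 = 7

7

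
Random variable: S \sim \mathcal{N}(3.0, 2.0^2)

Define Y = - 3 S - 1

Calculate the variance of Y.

For Y = aS + b: Var(Y) = a² * Var(S)
Var(S) = 2.0^2 = 4
Var(Y) = (-3)² * 4 = 9 * 4 = 36

36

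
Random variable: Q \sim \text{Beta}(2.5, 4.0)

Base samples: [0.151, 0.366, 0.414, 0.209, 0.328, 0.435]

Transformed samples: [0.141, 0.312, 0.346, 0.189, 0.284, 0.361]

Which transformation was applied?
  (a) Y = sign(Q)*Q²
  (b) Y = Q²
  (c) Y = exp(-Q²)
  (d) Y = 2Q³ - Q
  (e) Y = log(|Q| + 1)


Checking option (e) Y = log(|Q| + 1):
  Q = 0.151 -> Y = 0.141 ✓
  Q = 0.366 -> Y = 0.312 ✓
  Q = 0.414 -> Y = 0.346 ✓
All samples match this transformation.

(e) log(|Q| + 1)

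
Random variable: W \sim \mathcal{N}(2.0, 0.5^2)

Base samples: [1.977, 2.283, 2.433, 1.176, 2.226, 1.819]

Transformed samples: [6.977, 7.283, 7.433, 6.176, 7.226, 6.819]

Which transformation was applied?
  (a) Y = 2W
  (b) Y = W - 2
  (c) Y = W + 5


Checking option (c) Y = W + 5:
  W = 1.977 -> Y = 6.977 ✓
  W = 2.283 -> Y = 7.283 ✓
  W = 2.433 -> Y = 7.433 ✓
All samples match this transformation.

(c) W + 5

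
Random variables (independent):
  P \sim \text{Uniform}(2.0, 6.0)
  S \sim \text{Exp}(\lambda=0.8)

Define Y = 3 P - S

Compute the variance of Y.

For independent RVs: Var(aX + bY) = a²Var(X) + b²Var(Y)
Var(P) = 1.3333333
Var(S) = 1.5625
Var(Y) = 3²*1.3333333 + (-1)²*1.5625
= 9*1.3333333 + 1*1.5625 = 13.5625

13.5625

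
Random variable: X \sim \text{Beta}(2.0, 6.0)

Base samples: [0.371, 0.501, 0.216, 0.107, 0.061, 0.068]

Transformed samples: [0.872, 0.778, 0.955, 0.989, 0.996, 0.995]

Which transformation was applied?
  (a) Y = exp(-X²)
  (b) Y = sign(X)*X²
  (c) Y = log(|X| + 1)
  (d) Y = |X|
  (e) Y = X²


Checking option (a) Y = exp(-X²):
  X = 0.371 -> Y = 0.872 ✓
  X = 0.501 -> Y = 0.778 ✓
  X = 0.216 -> Y = 0.955 ✓
All samples match this transformation.

(a) exp(-X²)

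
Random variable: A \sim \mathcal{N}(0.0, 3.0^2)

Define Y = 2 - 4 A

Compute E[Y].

For Y = -4A + 2:
E[Y] = -4 * E[A] + 2
E[A] = 0.0 = 0
E[Y] = -4 * 0 + 2 = 2

2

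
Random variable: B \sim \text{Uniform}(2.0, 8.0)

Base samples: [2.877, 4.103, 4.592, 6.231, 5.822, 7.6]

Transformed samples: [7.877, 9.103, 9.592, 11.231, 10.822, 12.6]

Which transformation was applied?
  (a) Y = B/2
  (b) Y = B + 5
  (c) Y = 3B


Checking option (b) Y = B + 5:
  B = 2.877 -> Y = 7.877 ✓
  B = 4.103 -> Y = 9.103 ✓
  B = 4.592 -> Y = 9.592 ✓
All samples match this transformation.

(b) B + 5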